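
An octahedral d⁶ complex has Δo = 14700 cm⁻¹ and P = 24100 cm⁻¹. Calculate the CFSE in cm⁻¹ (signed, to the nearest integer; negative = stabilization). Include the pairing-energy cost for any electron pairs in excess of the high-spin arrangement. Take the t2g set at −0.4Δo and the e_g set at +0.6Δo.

-5880

Since Δo = 14700 cm⁻¹ < P = 24100 cm⁻¹, the complex adopts the high-spin configuration.
Configuration: t2g^4 e_g^2.
Orbital CFSE = -0.4Δo = -0.4 × 14700 = -5880 cm⁻¹.
High-spin has no excess pairs, so no pairing correction applies.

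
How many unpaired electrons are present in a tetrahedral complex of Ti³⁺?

1

Ti³⁺: group 4, so d-count = 4 − 3 = 1.
With tetrahedral geometry the complex is necessarily high-spin.
Configuration: e^1 t2^0, giving 1 unpaired electron.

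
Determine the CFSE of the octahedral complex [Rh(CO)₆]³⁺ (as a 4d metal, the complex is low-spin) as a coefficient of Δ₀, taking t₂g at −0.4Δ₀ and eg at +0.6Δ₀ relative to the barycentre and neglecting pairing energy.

CO is neutral, so the +3 overall charge sits on Rh: oxidation state +3.
Group 9 minus oxidation state +3 gives a d⁶ configuration for Rh³⁺.
Configuration: t₂g⁶ eg⁰.
CFSE = 6(-0.4Δ₀) + 0(0.6Δ₀) = -2.4Δ₀ + 0.0Δ₀ = -2.4Δ₀.

-2.4 Δ₀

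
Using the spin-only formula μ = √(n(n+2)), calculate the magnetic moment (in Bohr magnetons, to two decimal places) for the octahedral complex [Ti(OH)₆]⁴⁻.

Each OH⁻ contributes -1; 6 × (-1) = -6. With overall charge -4, Ti is in the +2 oxidation state.
Group 4 minus oxidation state +2 gives a d² configuration for Ti²⁺.
Configuration: t₂g² eg⁰ → 2 unpaired electrons.
μ(spin-only) = √[2(2+2)] = √8 ≈ 2.83 Bohr magnetons.

2.83 Bohr magnetons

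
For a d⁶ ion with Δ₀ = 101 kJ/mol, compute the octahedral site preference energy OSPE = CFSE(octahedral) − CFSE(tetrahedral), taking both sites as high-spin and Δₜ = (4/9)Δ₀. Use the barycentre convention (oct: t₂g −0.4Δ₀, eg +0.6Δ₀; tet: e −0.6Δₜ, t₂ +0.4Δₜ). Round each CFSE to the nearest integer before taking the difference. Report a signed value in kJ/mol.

Octahedral (high-spin): t2g^4 e_g^2, CFSE = 4(−0.4) + 2(+0.6) = -0.4Δ₀ = -0.4 × 101 = -40 kJ/mol.
Tetrahedral: e^3 t2^3, CFSE = 3(−0.6) + 3(+0.4) = -0.6Δₜ = -0.6 × (4/9) × 101 = -27 kJ/mol.
OSPE = -40 − (-27) = -13 kJ/mol.

-13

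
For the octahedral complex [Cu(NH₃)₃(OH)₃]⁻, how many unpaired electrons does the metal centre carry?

1

Ligand charges: 3×(+0) from NH₃ and 3×(-1) from OH⁻ sum to -3; with overall charge -1, Cu is +2.
Group 11 minus oxidation state +2 gives a d⁹ configuration for Cu²⁺.
Configuration: t2g^6 e_g^3, giving 1 unpaired electron.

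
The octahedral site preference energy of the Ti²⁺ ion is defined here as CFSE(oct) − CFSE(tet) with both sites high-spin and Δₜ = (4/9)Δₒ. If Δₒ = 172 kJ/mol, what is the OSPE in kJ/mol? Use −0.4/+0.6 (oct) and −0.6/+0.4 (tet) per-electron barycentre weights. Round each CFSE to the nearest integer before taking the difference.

-46

Group 4 minus oxidation state +2 gives a d² configuration for Ti²⁺.
In an octahedral site d² (HS) is t2g^2 e_g^0, giving CFSE(oct) = -0.8Δₒ = -138 kJ/mol.
Tetrahedral: e^2 t2^0, CFSE = 2(−0.6) + 0(+0.4) = -1.2Δₜ = -1.2 × (4/9) × 172 = -92 kJ/mol.
OSPE = CFSE(oct) − CFSE(tet) = -138 − (-92) = -46 kJ/mol.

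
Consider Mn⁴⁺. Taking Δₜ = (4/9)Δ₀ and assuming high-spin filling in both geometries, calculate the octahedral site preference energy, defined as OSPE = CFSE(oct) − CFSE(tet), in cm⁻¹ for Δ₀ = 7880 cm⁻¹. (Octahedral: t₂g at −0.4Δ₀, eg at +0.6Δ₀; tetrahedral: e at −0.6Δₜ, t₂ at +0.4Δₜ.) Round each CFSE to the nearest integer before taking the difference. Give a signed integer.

Mn is in group 7, so Mn⁴⁺ is d³ (7 − 4 = 3).
Octahedral (high-spin): t₂g³ eg⁰, CFSE = 3(−0.4) + 0(+0.6) = -1.2Δ₀ = -1.2 × 7880 = -9456 cm⁻¹.
Tetrahedral e² t₂¹ gives -0.8Δₜ = -0.8 × (4/9) × 7880 = -2802 cm⁻¹.
OSPE = -9456 − (-2802) = -6654 cm⁻¹.

-6654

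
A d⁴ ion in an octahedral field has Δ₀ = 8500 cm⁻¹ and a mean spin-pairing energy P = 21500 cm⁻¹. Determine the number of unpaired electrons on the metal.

Since Δ₀ = 8500 cm⁻¹ < P = 21500 cm⁻¹, the complex adopts the high-spin configuration.
Configuration: t2g^3 e_g^1.
Unpaired electrons: 4.

4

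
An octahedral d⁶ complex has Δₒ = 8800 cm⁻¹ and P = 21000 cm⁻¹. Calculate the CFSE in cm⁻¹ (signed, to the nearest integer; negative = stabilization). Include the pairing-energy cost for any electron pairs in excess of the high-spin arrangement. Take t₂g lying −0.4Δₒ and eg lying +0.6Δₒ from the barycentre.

Since Δₒ = 8800 cm⁻¹ < P = 21000 cm⁻¹, the complex adopts the high-spin configuration.
That gives t₂g⁴ eg².
Orbital CFSE = -0.4Δₒ = -0.4 × 8800 = -3520 cm⁻¹.
High-spin has no excess pairs, so no pairing correction applies.

-3520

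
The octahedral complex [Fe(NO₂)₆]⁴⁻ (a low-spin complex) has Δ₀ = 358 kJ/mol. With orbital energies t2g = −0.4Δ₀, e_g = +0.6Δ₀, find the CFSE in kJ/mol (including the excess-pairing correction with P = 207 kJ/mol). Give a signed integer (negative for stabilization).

-445

Each NO₂⁻ contributes -1; 6 × (-1) = -6. With overall charge -4, Fe is in the +2 oxidation state.
Fe is in group 8, so Fe²⁺ is d⁶ (8 − 2 = 6).
Configuration: t2g^6 e_g^0.
CFSE(orbital) = 6×(-0.4Δ₀) + 0×(0.6Δ₀) = -2.4Δ₀; with Δ₀ = 358 kJ/mol that is -859 kJ/mol.
High-spin d⁶ would be t2g^4 e_g^2 with 1 pair; low-spin has 3, so 2 excess pairs cost +2P = +414 kJ/mol.
Combining: -859 + 414 = -445 kJ/mol.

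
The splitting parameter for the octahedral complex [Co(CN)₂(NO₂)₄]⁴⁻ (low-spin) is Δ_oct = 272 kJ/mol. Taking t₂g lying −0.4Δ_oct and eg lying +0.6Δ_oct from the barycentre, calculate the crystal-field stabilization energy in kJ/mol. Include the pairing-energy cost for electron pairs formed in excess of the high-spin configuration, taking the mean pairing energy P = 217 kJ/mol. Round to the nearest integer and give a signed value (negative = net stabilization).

-273

Ligand charges: 2×(-1) from CN⁻ and 4×(-1) from NO₂⁻ sum to -6; with overall charge -4, Co is +2.
Co²⁺: group 9, so d-count = 9 − 2 = 7.
Configuration: t₂g⁶ eg¹.
CFSE(orbital) = 6×(-0.4Δ_oct) + 1×(0.6Δ_oct) = -1.8Δ_oct; with Δ_oct = 272 kJ/mol that is -490 kJ/mol.
Pairing penalty: 3 pairs vs 2 in the high-spin reference → 1 extra × P = 217 kJ/mol.
Combining: -490 + 217 = -273 kJ/mol.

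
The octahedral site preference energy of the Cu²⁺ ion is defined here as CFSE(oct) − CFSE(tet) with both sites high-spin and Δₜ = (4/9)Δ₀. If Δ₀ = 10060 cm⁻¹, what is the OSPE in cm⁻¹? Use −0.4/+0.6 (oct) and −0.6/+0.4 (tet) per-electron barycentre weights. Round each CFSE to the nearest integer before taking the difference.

Cu is in group 11, so Cu²⁺ is d⁹ (11 − 2 = 9).
Octahedral (high-spin): t₂g⁶ eg³, CFSE = 6(−0.4) + 3(+0.6) = -0.6Δ₀ = -0.6 × 10060 = -6036 cm⁻¹.
Tetrahedral e⁴ t₂⁵ gives -0.4Δₜ = -0.4 × (4/9) × 10060 = -1788 cm⁻¹.
OSPE = -6036 − (-1788) = -4248 cm⁻¹.

-4248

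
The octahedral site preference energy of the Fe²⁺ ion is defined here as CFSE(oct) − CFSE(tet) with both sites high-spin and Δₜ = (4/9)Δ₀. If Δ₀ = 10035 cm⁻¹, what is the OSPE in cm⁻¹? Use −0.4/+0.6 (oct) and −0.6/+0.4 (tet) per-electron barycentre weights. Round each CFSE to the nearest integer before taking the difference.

Fe²⁺: group 8, so d-count = 8 − 2 = 6.
Octahedral (high-spin): t2g^4 e_g^2, CFSE = 4(−0.4) + 2(+0.6) = -0.4Δ₀ = -0.4 × 10035 = -4014 cm⁻¹.
In a tetrahedral site the filling is e^3 t2^3: CFSE(tet) = -0.6Δₜ = -0.6 × (4/9)(10035) = -2676 cm⁻¹.
OSPE = -4014 − (-2676) = -1338 cm⁻¹.

-1338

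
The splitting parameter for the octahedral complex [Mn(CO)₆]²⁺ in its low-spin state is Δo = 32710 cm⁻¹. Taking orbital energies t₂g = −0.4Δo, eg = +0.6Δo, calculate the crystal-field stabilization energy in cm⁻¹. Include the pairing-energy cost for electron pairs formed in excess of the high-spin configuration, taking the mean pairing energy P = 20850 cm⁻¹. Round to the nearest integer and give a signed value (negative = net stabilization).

CO is neutral, so the +2 overall charge sits on Mn: oxidation state +2.
Mn sits in group 7; removing 2 electrons leaves Mn²⁺ with 7 − 2 = 5 d electrons.
Electron filling gives t₂g⁵ eg⁰.
Orbital CFSE = 5(-0.4) + 0(0.6) = -2.0Δo = -2.0 × 32710 = -65420 cm⁻¹.
High-spin d⁵ would be t₂g³ eg² with 0 pairs; low-spin has 2, so 2 excess pairs cost +2P = +41700 cm⁻¹.
Net CFSE = -65420 + 41700 = -23720 cm⁻¹.

-23720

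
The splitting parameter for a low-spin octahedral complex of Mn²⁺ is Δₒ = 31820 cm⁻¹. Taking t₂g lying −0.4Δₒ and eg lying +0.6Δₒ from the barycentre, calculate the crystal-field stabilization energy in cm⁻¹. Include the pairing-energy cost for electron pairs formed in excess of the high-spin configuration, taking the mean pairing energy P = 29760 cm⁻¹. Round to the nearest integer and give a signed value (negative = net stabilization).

Group 7 minus oxidation state +2 gives a d⁵ configuration for Mn²⁺.
Configuration: t₂g⁵ eg⁰.
The orbital stabilization is -2.0Δₒ = -2.0 × 31820 = -63640 cm⁻¹.
Relative to high-spin t₂g³ eg² (0 paired), the low-spin configuration has 2 additional pairs, contributing +2 × 29760 = +59520 cm⁻¹.
Net CFSE = -63640 + 59520 = -4120 cm⁻¹.

-4120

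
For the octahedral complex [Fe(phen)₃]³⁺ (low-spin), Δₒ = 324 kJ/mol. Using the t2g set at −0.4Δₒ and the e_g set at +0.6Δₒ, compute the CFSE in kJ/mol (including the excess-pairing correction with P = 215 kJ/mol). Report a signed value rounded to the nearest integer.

phen is neutral, so the +3 overall charge sits on Fe: oxidation state +3.
Group 8 minus oxidation state +3 gives a d⁵ configuration for Fe³⁺.
The d⁵ electrons fill as t2g^5 e_g^0.
CFSE(orbital) = 5×(-0.4Δₒ) + 0×(0.6Δₒ) = -2.0Δₒ; with Δₒ = 324 kJ/mol that is -648 kJ/mol.
Pairing penalty: 2 pairs vs 0 in the high-spin reference → 2 extra × P = 430 kJ/mol.
Net CFSE = -648 + 430 = -218 kJ/mol.

-218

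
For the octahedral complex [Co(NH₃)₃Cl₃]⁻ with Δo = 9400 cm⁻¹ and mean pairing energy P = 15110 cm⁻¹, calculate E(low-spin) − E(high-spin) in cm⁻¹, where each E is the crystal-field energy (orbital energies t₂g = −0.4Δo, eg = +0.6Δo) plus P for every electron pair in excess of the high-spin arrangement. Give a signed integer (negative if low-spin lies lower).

Ligand charges: 3×(+0) from NH₃ and 3×(-1) from Cl⁻ sum to -3; with overall charge -1, Co is +2.
Group 9 minus oxidation state +2 gives a d⁷ configuration for Co²⁺.
High-spin: t₂g⁵ eg², CFSE = -0.8Δo = -7520 cm⁻¹.
Low-spin: t₂g⁶ eg¹, orbital CFSE = -1.8Δo = -16920 cm⁻¹; plus 1 excess pair × P = +15110 cm⁻¹; total -1810 cm⁻¹.
E(LS) − E(HS) = -1810 − (-7520) = 5710 cm⁻¹.

5710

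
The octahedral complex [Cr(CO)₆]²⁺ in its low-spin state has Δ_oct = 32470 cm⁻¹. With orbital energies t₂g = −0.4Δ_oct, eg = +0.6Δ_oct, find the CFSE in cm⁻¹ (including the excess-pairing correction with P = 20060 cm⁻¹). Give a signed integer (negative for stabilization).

CO is neutral, so the +2 overall charge sits on Cr: oxidation state +2.
Group 6 minus oxidation state +2 gives a d⁴ configuration for Cr²⁺.
The d⁴ electrons fill as t₂g⁴ eg⁰.
Orbital CFSE = 4(-0.4) + 0(0.6) = -1.6Δ_oct = -1.6 × 32470 = -51952 cm⁻¹.
Relative to high-spin t₂g³ eg¹ (0 paired), the low-spin configuration has 1 additional pair, contributing +1 × 20060 = +20060 cm⁻¹.
Net CFSE = -51952 + 20060 = -31892 cm⁻¹.

-31892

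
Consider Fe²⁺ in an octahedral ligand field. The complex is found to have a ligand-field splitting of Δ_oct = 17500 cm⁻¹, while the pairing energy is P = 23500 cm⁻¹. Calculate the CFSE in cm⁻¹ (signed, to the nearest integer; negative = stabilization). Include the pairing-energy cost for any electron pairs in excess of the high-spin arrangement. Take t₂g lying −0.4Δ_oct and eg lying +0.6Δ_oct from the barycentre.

-7000

Fe²⁺: group 8, so d-count = 8 − 2 = 6.
Here Δ_oct < P (17500 < 23500), so the high-spin state is favoured.
Configuration: t₂g⁴ eg².
Orbital CFSE = -0.4Δ_oct = -0.4 × 17500 = -7000 cm⁻¹.
High-spin has no excess pairs, so no pairing correction applies.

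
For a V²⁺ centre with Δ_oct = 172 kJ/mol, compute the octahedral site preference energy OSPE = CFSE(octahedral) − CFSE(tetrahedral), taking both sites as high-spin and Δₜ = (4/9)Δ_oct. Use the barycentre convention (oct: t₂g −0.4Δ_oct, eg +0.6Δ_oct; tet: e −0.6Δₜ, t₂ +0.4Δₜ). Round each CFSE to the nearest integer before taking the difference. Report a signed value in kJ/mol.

-145

V sits in group 5; removing 2 electrons leaves V²⁺ with 5 − 2 = 3 d electrons.
In an octahedral site d³ (HS) is t₂g³ eg⁰, giving CFSE(oct) = -1.2Δ_oct = -206 kJ/mol.
Tetrahedral: e² t₂¹, CFSE = 2(−0.6) + 1(+0.4) = -0.8Δₜ = -0.8 × (4/9) × 172 = -61 kJ/mol.
OSPE = -206 − (-61) = -145 kJ/mol.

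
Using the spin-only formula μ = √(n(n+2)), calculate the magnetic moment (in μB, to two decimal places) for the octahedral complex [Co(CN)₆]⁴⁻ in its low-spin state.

1.73 μB

Each CN⁻ contributes -1; 6 × (-1) = -6. With overall charge -4, Co is in the +2 oxidation state.
Co²⁺: group 9, so d-count = 9 − 2 = 7.
Configuration: t2g^6 e_g^1 → 1 unpaired electron.
μ(spin-only) = √[1(1+2)] = √3 ≈ 1.73 μB.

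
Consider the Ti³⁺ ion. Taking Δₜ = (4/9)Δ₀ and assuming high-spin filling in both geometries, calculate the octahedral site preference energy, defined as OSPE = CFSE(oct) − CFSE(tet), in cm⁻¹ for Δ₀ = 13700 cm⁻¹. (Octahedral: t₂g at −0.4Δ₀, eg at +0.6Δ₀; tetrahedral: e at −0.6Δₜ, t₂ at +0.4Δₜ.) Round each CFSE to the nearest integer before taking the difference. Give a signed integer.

-1827

Ti sits in group 4; removing 3 electrons leaves Ti³⁺ with 4 − 3 = 1 d electrons.
Octahedral (high-spin): t2g^1 e_g^0, CFSE = 1(−0.4) + 0(+0.6) = -0.4Δ₀ = -0.4 × 13700 = -5480 cm⁻¹.
Tetrahedral e^1 t2^0 gives -0.6Δₜ = -0.6 × (4/9) × 13700 = -3653 cm⁻¹.
OSPE = CFSE(oct) − CFSE(tet) = -5480 − (-3653) = -1827 cm⁻¹.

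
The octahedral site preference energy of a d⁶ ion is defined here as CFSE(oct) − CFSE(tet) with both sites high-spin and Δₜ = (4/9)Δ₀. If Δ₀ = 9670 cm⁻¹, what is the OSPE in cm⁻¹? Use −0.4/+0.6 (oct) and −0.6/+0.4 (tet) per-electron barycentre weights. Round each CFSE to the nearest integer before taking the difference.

Octahedral (high-spin): t₂g⁴ eg², CFSE = 4(−0.4) + 2(+0.6) = -0.4Δ₀ = -0.4 × 9670 = -3868 cm⁻¹.
In a tetrahedral site the filling is e³ t₂³: CFSE(tet) = -0.6Δₜ = -0.6 × (4/9)(9670) = -2579 cm⁻¹.
OSPE = CFSE(oct) − CFSE(tet) = -3868 − (-2579) = -1289 cm⁻¹.

-1289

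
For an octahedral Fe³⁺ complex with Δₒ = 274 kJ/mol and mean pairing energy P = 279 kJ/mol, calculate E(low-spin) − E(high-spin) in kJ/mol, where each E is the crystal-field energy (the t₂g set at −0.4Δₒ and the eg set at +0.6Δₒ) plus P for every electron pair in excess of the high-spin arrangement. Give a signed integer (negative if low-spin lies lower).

Fe is in group 8, so Fe³⁺ is d⁵ (8 − 3 = 5).
High-spin: t₂g³ eg², CFSE = 0.0Δₒ = 0 kJ/mol.
Low-spin: t₂g⁵ eg⁰, orbital CFSE = -2.0Δₒ = -548 kJ/mol; plus 2 excess pairs × P = +558 kJ/mol; total 10 kJ/mol.
Thus E(LS) − E(HS) = 10 kJ/mol.

10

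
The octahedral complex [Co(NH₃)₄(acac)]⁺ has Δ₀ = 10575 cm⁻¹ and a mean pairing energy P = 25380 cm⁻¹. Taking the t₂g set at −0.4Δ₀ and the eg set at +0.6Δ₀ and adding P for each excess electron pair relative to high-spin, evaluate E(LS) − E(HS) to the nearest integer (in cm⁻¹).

Ligand charges: 4×(+0) from NH₃ and 1×(-1) from acac⁻ sum to -1; with overall charge +1, Co is +2.
Group 9 minus oxidation state +2 gives a d⁷ configuration for Co²⁺.
High-spin: t₂g⁵ eg², CFSE = -0.8Δ₀ = -8460 cm⁻¹.
Low-spin: t₂g⁶ eg¹, orbital CFSE = -1.8Δ₀ = -19035 cm⁻¹; plus 1 excess pair × P = +25380 cm⁻¹; total 6345 cm⁻¹.
The difference is 6345 − (-8460) = 14805 cm⁻¹, so high-spin lies lower.

14805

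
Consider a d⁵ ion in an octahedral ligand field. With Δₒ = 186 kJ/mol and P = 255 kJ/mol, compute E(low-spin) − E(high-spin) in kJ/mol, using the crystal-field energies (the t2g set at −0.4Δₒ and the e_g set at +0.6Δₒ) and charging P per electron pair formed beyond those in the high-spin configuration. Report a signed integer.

High-spin: t2g^3 e_g^2, CFSE = 0.0Δₒ = 0 kJ/mol.
Low-spin: t2g^5 e_g^0, orbital CFSE = -2.0Δₒ = -372 kJ/mol; plus 2 excess pairs × P = +510 kJ/mol; total 138 kJ/mol.
The difference is 138 − (0) = 138 kJ/mol, so high-spin lies lower.

138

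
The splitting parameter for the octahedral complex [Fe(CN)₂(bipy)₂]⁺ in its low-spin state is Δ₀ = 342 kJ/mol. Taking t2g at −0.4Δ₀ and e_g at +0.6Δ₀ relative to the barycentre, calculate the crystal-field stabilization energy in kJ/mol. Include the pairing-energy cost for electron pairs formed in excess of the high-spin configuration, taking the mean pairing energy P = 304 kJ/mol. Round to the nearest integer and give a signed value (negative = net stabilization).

Ligand charges: 2×(-1) from CN⁻ and 2×(+0) from bipy sum to -2; with overall charge +1, Fe is +3.
Fe is in group 8, so Fe³⁺ is d⁵ (8 − 3 = 5).
The d⁵ electrons fill as t2g^5 e_g^0.
CFSE(orbital) = 5×(-0.4Δ₀) + 0×(0.6Δ₀) = -2.0Δ₀; with Δ₀ = 342 kJ/mol that is -684 kJ/mol.
Relative to high-spin t2g^3 e_g^2 (0 paired), the low-spin configuration has 2 additional pairs, contributing +2 × 304 = +608 kJ/mol.
Net CFSE = -684 + 608 = -76 kJ/mol.

-76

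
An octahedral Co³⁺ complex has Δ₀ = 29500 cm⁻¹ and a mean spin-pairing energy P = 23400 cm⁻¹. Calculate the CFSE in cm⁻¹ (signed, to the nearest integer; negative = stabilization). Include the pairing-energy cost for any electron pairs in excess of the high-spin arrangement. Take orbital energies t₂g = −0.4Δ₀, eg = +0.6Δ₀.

-24000

Co sits in group 9; removing 3 electrons leaves Co³⁺ with 9 − 3 = 6 d electrons.
Δ₀ > P, so pairing is preferred: the ground state is low-spin.
That gives t₂g⁶ eg⁰.
Orbital CFSE = -2.4Δ₀ = -2.4 × 29500 = -70800 cm⁻¹.
Excess pairs vs high-spin: 3 − 1 = 2; pairing cost = +46800 cm⁻¹.
Net CFSE = -70800 + 46800 = -24000 cm⁻¹.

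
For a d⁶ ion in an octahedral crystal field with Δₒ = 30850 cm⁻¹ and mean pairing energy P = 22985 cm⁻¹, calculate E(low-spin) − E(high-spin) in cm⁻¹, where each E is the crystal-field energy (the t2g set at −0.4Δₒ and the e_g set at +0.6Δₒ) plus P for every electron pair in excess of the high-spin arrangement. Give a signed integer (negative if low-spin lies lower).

-15730

In the high-spin limit (t2g^4 e_g^2) the orbital term is -0.4Δₒ = -12340 cm⁻¹, with no excess pairing.
Low-spin: t2g^6 e_g^0, orbital CFSE = -2.4Δₒ = -74040 cm⁻¹; plus 2 excess pairs × P = +45970 cm⁻¹; total -28070 cm⁻¹.
E(LS) − E(HS) = -28070 − (-12340) = -15730 cm⁻¹.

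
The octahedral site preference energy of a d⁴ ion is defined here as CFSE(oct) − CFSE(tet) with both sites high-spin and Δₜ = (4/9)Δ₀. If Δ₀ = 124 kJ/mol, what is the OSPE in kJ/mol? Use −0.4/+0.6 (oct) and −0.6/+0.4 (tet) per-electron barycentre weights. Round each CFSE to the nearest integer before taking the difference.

Octahedral high-spin t₂g³ eg¹: CFSE = -0.6 × 124 = -74 kJ/mol.
Tetrahedral: e² t₂², CFSE = 2(−0.6) + 2(+0.4) = -0.4Δₜ = -0.4 × (4/9) × 124 = -22 kJ/mol.
Subtracting, OSPE = -74 − (-22) = -52 kJ/mol.

-52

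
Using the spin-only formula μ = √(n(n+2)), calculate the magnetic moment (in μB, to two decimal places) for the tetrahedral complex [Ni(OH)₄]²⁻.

2.83 μB

Each OH⁻ contributes -1; 4 × (-1) = -4. With overall charge -2, Ni is in the +2 oxidation state.
Ni²⁺: group 10, so d-count = 10 − 2 = 8.
Tetrahedral fields are weak (Δₜ ≈ 4/9 Δₒ), so electrons fill high-spin.
Configuration: e^4 t2^4 → 2 unpaired electrons.
μ(spin-only) = √[2(2+2)] = √8 ≈ 2.83 μB.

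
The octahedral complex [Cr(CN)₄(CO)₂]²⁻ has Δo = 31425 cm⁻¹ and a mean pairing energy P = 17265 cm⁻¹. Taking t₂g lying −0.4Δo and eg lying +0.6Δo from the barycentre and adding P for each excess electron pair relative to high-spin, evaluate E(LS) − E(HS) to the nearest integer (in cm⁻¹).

Ligand charges: 4×(-1) from CN⁻ and 2×(+0) from CO sum to -4; with overall charge -2, Cr is +2.
Cr is in group 6, so Cr²⁺ is d⁴ (6 − 2 = 4).
High-spin: t₂g³ eg¹, CFSE = -0.6Δo = -18855 cm⁻¹.
For low-spin the configuration is t₂g⁴ eg⁰: orbital energy -1.6 × 31425 = -50280 cm⁻¹, and 1 additional pair relative to high-spin adds 17265 cm⁻¹, giving -33015 cm⁻¹.
E(LS) − E(HS) = -33015 − (-18855) = -14160 cm⁻¹.

-14160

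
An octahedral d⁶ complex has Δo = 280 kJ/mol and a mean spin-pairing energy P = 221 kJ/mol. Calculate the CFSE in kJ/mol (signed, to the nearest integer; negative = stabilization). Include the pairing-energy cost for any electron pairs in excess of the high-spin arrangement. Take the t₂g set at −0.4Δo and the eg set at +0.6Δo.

-230

With Δo > P the complex is low-spin.
Configuration: t₂g⁶ eg⁰.
Orbital CFSE = -2.4Δo = -2.4 × 280 = -672 kJ/mol.
Excess pairs vs high-spin: 3 − 1 = 2; pairing cost = +442 kJ/mol.
Net CFSE = -672 + 442 = -230 kJ/mol.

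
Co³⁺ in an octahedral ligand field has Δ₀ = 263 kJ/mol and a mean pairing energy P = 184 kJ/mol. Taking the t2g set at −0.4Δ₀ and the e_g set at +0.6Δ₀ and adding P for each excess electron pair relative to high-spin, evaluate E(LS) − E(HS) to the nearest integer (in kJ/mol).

Co is in group 9, so Co³⁺ is d⁶ (9 − 3 = 6).
High-spin: t2g^4 e_g^2, CFSE = -0.4Δ₀ = -105 kJ/mol.
For low-spin the configuration is t2g^6 e_g^0: orbital energy -2.4 × 263 = -631 kJ/mol, and 2 additional pairs relative to high-spin add 368 kJ/mol, giving -263 kJ/mol.
E(LS) − E(HS) = -263 − (-105) = -158 kJ/mol.

-158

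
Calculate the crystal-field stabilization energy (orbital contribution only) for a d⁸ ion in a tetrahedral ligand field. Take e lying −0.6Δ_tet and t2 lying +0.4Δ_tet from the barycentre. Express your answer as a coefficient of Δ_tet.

With tetrahedral geometry the complex is necessarily high-spin.
Configuration: e^4 t2^4.
CFSE = 4(-0.6Δ_tet) + 4(0.4Δ_tet) = -2.4Δ_tet + 1.6Δ_tet = -0.8Δ_tet.

-0.8 Δ_tet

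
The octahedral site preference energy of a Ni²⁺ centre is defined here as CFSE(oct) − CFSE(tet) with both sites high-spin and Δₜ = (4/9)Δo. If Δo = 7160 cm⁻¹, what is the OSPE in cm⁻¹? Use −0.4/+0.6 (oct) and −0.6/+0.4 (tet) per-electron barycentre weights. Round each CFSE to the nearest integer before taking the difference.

Ni²⁺: group 10, so d-count = 10 − 2 = 8.
In an octahedral site d⁸ (HS) is t₂g⁶ eg², giving CFSE(oct) = -1.2Δo = -8592 cm⁻¹.
Tetrahedral: e⁴ t₂⁴, CFSE = 4(−0.6) + 4(+0.4) = -0.8Δₜ = -0.8 × (4/9) × 7160 = -2546 cm⁻¹.
OSPE = CFSE(oct) − CFSE(tet) = -8592 − (-2546) = -6046 cm⁻¹.

-6046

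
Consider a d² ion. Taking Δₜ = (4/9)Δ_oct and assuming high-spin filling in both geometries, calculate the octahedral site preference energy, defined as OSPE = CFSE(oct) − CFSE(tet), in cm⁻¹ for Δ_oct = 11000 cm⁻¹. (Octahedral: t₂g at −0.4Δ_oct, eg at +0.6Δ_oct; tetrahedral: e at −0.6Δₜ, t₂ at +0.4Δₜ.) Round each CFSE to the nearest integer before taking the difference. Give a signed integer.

In an octahedral site d² (HS) is t₂g² eg⁰, giving CFSE(oct) = -0.8Δ_oct = -8800 cm⁻¹.
Tetrahedral e² t₂⁰ gives -1.2Δₜ = -1.2 × (4/9) × 11000 = -5867 cm⁻¹.
OSPE = CFSE(oct) − CFSE(tet) = -8800 − (-5867) = -2933 cm⁻¹.

-2933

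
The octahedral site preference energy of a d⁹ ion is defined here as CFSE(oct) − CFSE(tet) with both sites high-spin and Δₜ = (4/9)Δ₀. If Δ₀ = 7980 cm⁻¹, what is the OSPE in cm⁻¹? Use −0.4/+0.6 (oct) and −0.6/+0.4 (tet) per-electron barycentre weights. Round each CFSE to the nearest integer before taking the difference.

-3369

Octahedral high-spin t₂g⁶ eg³: CFSE = -0.6 × 7980 = -4788 cm⁻¹.
Tetrahedral: e⁴ t₂⁵, CFSE = 4(−0.6) + 5(+0.4) = -0.4Δₜ = -0.4 × (4/9) × 7980 = -1419 cm⁻¹.
OSPE = -4788 − (-1419) = -3369 cm⁻¹.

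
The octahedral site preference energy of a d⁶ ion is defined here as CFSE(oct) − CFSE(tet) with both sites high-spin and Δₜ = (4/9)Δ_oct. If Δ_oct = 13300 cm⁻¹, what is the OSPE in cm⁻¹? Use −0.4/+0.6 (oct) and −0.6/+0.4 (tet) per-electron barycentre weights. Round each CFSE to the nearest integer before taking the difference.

-1773

In an octahedral site d⁶ (HS) is t₂g⁴ eg², giving CFSE(oct) = -0.4Δ_oct = -5320 cm⁻¹.
Tetrahedral: e³ t₂³, CFSE = 3(−0.6) + 3(+0.4) = -0.6Δₜ = -0.6 × (4/9) × 13300 = -3547 cm⁻¹.
OSPE = CFSE(oct) − CFSE(tet) = -5320 − (-3547) = -1773 cm⁻¹.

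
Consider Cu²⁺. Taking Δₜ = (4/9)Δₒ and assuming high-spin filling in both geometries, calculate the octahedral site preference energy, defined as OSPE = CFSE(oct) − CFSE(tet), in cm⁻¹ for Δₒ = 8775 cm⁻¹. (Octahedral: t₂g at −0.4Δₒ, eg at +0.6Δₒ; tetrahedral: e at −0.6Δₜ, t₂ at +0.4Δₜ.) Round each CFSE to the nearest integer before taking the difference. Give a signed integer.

Group 11 minus oxidation state +2 gives a d⁹ configuration for Cu²⁺.
Octahedral high-spin t₂g⁶ eg³: CFSE = -0.6 × 8775 = -5265 cm⁻¹.
Tetrahedral: e⁴ t₂⁵, CFSE = 4(−0.6) + 5(+0.4) = -0.4Δₜ = -0.4 × (4/9) × 8775 = -1560 cm⁻¹.
OSPE = -5265 − (-1560) = -3705 cm⁻¹.

-3705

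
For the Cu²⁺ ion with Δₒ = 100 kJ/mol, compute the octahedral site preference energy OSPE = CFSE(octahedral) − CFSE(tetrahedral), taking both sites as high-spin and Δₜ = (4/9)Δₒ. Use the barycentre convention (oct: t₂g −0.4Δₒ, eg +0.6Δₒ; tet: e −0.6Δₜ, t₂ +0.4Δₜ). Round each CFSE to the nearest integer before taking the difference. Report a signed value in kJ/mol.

-42

Cu sits in group 11; removing 2 electrons leaves Cu²⁺ with 11 − 2 = 9 d electrons.
Octahedral (high-spin): t₂g⁶ eg³, CFSE = 6(−0.4) + 3(+0.6) = -0.6Δₒ = -0.6 × 100 = -60 kJ/mol.
Tetrahedral e⁴ t₂⁵ gives -0.4Δₜ = -0.4 × (4/9) × 100 = -18 kJ/mol.
OSPE = -60 − (-18) = -42 kJ/mol.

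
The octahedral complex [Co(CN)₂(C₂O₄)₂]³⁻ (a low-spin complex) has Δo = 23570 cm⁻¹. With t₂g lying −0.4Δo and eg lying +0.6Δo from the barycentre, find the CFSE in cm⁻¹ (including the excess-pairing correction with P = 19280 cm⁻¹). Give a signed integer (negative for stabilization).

-18008

Ligand charges: 2×(-1) from CN⁻ and 2×(-2) from C₂O₄²⁻ sum to -6; with overall charge -3, Co is +3.
Group 9 minus oxidation state +3 gives a d⁶ configuration for Co³⁺.
Configuration: t₂g⁶ eg⁰.
CFSE(orbital) = 6×(-0.4Δo) + 0×(0.6Δo) = -2.4Δo; with Δo = 23570 cm⁻¹ that is -56568 cm⁻¹.
Relative to high-spin t₂g⁴ eg² (1 paired), the low-spin configuration has 2 additional pairs, contributing +2 × 19280 = +38560 cm⁻¹.
Net CFSE = -56568 + 38560 = -18008 cm⁻¹.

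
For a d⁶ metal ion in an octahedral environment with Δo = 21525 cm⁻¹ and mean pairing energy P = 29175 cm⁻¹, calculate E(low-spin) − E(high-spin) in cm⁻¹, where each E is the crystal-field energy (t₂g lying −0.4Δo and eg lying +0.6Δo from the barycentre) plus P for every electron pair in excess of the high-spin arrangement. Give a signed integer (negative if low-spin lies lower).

High-spin d⁶ fills as t₂g⁴ eg² with CFSE 4(−0.4) + 2(+0.6) = -0.4Δo = -8610 cm⁻¹.
Low-spin t₂g⁶ eg⁰ gives -2.4Δo = -51660 cm⁻¹, but forming 2 extra pairs costs 2P = 58350 cm⁻¹, so E(LS) = -51660 + 58350 = 6690 cm⁻¹.
E(LS) − E(HS) = 6690 − (-8610) = 15300 cm⁻¹.

15300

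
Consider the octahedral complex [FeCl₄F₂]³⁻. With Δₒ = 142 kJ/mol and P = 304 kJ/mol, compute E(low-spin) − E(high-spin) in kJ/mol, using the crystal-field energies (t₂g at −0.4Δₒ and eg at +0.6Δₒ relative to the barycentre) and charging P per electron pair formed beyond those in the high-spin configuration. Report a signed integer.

Ligand charges: 4×(-1) from Cl⁻ and 2×(-1) from F⁻ sum to -6; with overall charge -3, Fe is +3.
Fe³⁺: group 8, so d-count = 8 − 3 = 5.
In the high-spin limit (t₂g³ eg²) the orbital term is 0.0Δₒ = 0 kJ/mol, with no excess pairing.
Low-spin t₂g⁵ eg⁰ gives -2.0Δₒ = -284 kJ/mol, but forming 2 extra pairs costs 2P = 608 kJ/mol, so E(LS) = -284 + 608 = 324 kJ/mol.
E(LS) − E(HS) = 324 − (0) = 324 kJ/mol.

324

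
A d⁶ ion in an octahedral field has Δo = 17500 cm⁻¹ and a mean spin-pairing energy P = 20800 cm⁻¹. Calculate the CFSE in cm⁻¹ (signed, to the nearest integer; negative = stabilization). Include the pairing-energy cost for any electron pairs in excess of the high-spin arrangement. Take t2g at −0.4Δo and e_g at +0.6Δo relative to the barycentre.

Here Δo < P (17500 < 20800), so the high-spin state is favoured.
Filling d⁶ accordingly: t2g^4 e_g^2.
Orbital CFSE = -0.4Δo = -0.4 × 17500 = -7000 cm⁻¹.
High-spin has no excess pairs, so no pairing correction applies.

-7000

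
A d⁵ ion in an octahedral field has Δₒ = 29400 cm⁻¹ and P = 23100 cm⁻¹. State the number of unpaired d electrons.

Δₒ > P, so pairing is preferred: the ground state is low-spin.
Filling d⁵ accordingly: t₂g⁵ eg⁰.
Unpaired electrons: 1.

1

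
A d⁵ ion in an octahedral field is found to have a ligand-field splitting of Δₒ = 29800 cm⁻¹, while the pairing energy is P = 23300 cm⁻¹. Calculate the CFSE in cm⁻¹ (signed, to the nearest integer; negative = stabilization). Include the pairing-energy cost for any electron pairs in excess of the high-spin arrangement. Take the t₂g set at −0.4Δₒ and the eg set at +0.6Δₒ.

-13000

With Δₒ > P the complex is low-spin.
That gives t₂g⁵ eg⁰.
Orbital CFSE = -2.0Δₒ = -2.0 × 29800 = -59600 cm⁻¹.
Excess pairs vs high-spin: 2 − 0 = 2; pairing cost = +46600 cm⁻¹.
Net CFSE = -59600 + 46600 = -13000 cm⁻¹.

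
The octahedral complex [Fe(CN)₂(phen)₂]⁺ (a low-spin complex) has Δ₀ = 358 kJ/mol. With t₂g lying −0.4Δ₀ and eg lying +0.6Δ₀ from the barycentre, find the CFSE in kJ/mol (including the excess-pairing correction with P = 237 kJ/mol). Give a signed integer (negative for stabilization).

Ligand charges: 2×(-1) from CN⁻ and 2×(+0) from phen sum to -2; with overall charge +1, Fe is +3.
Fe is in group 8, so Fe³⁺ is d⁵ (8 − 3 = 5).
The d⁵ electrons fill as t₂g⁵ eg⁰.
CFSE(orbital) = 5×(-0.4Δ₀) + 0×(0.6Δ₀) = -2.0Δ₀; with Δ₀ = 358 kJ/mol that is -716 kJ/mol.
Relative to high-spin t₂g³ eg² (0 paired), the low-spin configuration has 2 additional pairs, contributing +2 × 237 = +474 kJ/mol.
Net CFSE = -716 + 474 = -242 kJ/mol.

-242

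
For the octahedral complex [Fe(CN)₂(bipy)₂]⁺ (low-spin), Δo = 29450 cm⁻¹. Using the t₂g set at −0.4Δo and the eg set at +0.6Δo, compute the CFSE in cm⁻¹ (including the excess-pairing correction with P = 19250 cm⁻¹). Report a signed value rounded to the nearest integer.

-20400

Ligand charges: 2×(-1) from CN⁻ and 2×(+0) from bipy sum to -2; with overall charge +1, Fe is +3.
Fe is in group 8, so Fe³⁺ is d⁵ (8 − 3 = 5).
Electron filling gives t₂g⁵ eg⁰.
CFSE(orbital) = 5×(-0.4Δo) + 0×(0.6Δo) = -2.0Δo; with Δo = 29450 cm⁻¹ that is -58900 cm⁻¹.
Pairing penalty: 2 pairs vs 0 in the high-spin reference → 2 extra × P = 38500 cm⁻¹.
Combining: -58900 + 38500 = -20400 cm⁻¹.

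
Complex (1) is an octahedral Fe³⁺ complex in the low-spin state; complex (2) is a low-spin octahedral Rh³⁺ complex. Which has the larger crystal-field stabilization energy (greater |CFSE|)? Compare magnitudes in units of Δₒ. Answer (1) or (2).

(2)

(1): Fe sits in group 8; removing 3 electrons leaves Fe³⁺ with 8 − 3 = 5 d electrons; t₂g⁵ eg⁰, CFSE = -2.0Δₒ.
(2): Rh is in group 9, so Rh³⁺ is d⁶ (9 − 3 = 6); t₂g⁶ eg⁰, CFSE = -2.4Δₒ.
So (2) has the larger |CFSE|.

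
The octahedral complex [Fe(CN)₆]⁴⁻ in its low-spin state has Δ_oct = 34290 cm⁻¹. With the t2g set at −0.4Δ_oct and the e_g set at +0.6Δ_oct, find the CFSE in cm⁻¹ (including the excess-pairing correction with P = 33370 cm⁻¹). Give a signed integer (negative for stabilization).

-15556

Each CN⁻ contributes -1; 6 × (-1) = -6. With overall charge -4, Fe is in the +2 oxidation state.
Fe sits in group 8; removing 2 electrons leaves Fe²⁺ with 8 − 2 = 6 d electrons.
Electron filling gives t2g^6 e_g^0.
The orbital stabilization is -2.4Δ_oct = -2.4 × 34290 = -82296 cm⁻¹.
High-spin d⁶ would be t2g^4 e_g^2 with 1 pair; low-spin has 3, so 2 excess pairs cost +2P = +66740 cm⁻¹.
Net CFSE = -82296 + 66740 = -15556 cm⁻¹.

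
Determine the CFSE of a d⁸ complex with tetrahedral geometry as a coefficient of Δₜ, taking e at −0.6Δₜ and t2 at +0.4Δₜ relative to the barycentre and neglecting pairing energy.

Tetrahedral fields are weak (Δₜ ≈ 4/9 Δₒ), so electrons fill high-spin.
Configuration: e^4 t2^4.
CFSE = 4(-0.6Δₜ) + 4(0.4Δₜ) = -2.4Δₜ + 1.6Δₜ = -0.8Δₜ.

-0.8 Δₜ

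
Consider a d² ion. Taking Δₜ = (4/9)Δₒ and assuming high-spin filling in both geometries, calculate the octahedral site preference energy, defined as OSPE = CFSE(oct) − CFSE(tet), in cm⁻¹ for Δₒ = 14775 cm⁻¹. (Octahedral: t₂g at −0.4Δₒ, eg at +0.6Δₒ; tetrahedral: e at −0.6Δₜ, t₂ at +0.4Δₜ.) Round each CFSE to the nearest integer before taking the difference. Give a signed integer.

-3940

Octahedral (high-spin): t₂g² eg⁰, CFSE = 2(−0.4) + 0(+0.6) = -0.8Δₒ = -0.8 × 14775 = -11820 cm⁻¹.
In a tetrahedral site the filling is e² t₂⁰: CFSE(tet) = -1.2Δₜ = -1.2 × (4/9)(14775) = -7880 cm⁻¹.
OSPE = CFSE(oct) − CFSE(tet) = -11820 − (-7880) = -3940 cm⁻¹.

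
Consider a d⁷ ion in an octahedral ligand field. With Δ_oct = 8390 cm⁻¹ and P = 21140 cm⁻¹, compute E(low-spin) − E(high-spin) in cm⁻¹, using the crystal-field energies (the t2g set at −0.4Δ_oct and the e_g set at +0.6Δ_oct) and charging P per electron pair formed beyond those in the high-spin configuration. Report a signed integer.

High-spin: t2g^5 e_g^2, CFSE = -0.8Δ_oct = -6712 cm⁻¹.
Low-spin t2g^6 e_g^1 gives -1.8Δ_oct = -15102 cm⁻¹, but forming 1 extra pair costs 1P = 21140 cm⁻¹, so E(LS) = -15102 + 21140 = 6038 cm⁻¹.
The difference is 6038 − (-6712) = 12750 cm⁻¹, so high-spin lies lower.

12750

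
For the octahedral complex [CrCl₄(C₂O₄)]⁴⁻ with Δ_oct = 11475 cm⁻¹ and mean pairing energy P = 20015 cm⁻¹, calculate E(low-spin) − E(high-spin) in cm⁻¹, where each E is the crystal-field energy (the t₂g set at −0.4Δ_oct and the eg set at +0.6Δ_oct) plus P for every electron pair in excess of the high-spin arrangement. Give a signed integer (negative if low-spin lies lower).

8540

Ligand charges: 4×(-1) from Cl⁻ and 1×(-2) from C₂O₄²⁻ sum to -6; with overall charge -4, Cr is +2.
Cr sits in group 6; removing 2 electrons leaves Cr²⁺ with 6 − 2 = 4 d electrons.
High-spin: t₂g³ eg¹, CFSE = -0.6Δ_oct = -6885 cm⁻¹.
Low-spin: t₂g⁴ eg⁰, orbital CFSE = -1.6Δ_oct = -18360 cm⁻¹; plus 1 excess pair × P = +20015 cm⁻¹; total 1655 cm⁻¹.
E(LS) − E(HS) = 1655 − (-6885) = 8540 cm⁻¹.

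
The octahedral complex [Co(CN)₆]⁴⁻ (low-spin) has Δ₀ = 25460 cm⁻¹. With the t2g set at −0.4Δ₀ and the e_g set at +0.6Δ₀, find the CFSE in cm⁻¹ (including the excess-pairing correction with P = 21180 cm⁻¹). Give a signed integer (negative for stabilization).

Each CN⁻ contributes -1; 6 × (-1) = -6. With overall charge -4, Co is in the +2 oxidation state.
Co sits in group 9; removing 2 electrons leaves Co²⁺ with 9 − 2 = 7 d electrons.
The d⁷ electrons fill as t2g^6 e_g^1.
CFSE(orbital) = 6×(-0.4Δ₀) + 1×(0.6Δ₀) = -1.8Δ₀; with Δ₀ = 25460 cm⁻¹ that is -45828 cm⁻¹.
Pairing penalty: 3 pairs vs 2 in the high-spin reference → 1 extra × P = 21180 cm⁻¹.
Net CFSE = -45828 + 21180 = -24648 cm⁻¹.

-24648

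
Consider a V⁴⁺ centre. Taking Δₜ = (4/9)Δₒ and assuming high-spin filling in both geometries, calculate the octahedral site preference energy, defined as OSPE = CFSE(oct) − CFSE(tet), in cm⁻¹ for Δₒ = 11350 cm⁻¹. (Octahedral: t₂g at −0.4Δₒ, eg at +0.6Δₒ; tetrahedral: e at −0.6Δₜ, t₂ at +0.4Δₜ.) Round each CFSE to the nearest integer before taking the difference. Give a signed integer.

V is in group 5, so V⁴⁺ is d¹ (5 − 4 = 1).
Octahedral (high-spin): t2g^1 e_g^0, CFSE = 1(−0.4) + 0(+0.6) = -0.4Δₒ = -0.4 × 11350 = -4540 cm⁻¹.
Tetrahedral: e^1 t2^0, CFSE = 1(−0.6) + 0(+0.4) = -0.6Δₜ = -0.6 × (4/9) × 11350 = -3027 cm⁻¹.
Subtracting, OSPE = -4540 − (-3027) = -1513 cm⁻¹.

-1513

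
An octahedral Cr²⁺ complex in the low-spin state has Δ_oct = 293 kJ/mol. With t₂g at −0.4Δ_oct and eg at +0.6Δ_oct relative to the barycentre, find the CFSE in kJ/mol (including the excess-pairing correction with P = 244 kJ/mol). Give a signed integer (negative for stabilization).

Cr²⁺: group 6, so d-count = 6 − 2 = 4.
Electron filling gives t₂g⁴ eg⁰.
Orbital CFSE = 4(-0.4) + 0(0.6) = -1.6Δ_oct = -1.6 × 293 = -469 kJ/mol.
Relative to high-spin t₂g³ eg¹ (0 paired), the low-spin configuration has 1 additional pair, contributing +1 × 244 = +244 kJ/mol.
Overall CFSE = -469 + 244 = -225 kJ/mol.

-225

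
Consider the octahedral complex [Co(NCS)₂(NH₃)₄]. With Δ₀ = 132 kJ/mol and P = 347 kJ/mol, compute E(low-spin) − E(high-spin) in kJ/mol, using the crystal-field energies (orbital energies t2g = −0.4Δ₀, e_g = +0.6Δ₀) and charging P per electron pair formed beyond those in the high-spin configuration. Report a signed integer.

Ligand charges: 2×(-1) from NCS⁻ and 4×(+0) from NH₃ sum to -2; with overall charge +0, Co is +2.
Group 9 minus oxidation state +2 gives a d⁷ configuration for Co²⁺.
In the high-spin limit (t2g^5 e_g^2) the orbital term is -0.8Δ₀ = -106 kJ/mol, with no excess pairing.
Low-spin t2g^6 e_g^1 gives -1.8Δ₀ = -238 kJ/mol, but forming 1 extra pair costs 1P = 347 kJ/mol, so E(LS) = -238 + 347 = 109 kJ/mol.
E(LS) − E(HS) = 109 − (-106) = 215 kJ/mol.

215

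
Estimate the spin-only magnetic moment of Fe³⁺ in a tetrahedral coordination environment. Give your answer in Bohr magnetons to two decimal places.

Fe³⁺: group 8, so d-count = 8 − 3 = 5.
Tetrahedral splitting is small, so the complex is high-spin.
Configuration: e^2 t2^3 → 5 unpaired electrons.
μ(spin-only) = √[5(5+2)] = √35 ≈ 5.92 Bohr magnetons.

5.92 Bohr magnetons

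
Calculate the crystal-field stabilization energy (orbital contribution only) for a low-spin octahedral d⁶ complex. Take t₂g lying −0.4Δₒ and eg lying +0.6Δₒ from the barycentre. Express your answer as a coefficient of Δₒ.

Configuration: t₂g⁶ eg⁰.
CFSE = 6(-0.4Δₒ) + 0(0.6Δₒ) = -2.4Δₒ + 0.0Δₒ = -2.4Δₒ.

-2.4 Δₒ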